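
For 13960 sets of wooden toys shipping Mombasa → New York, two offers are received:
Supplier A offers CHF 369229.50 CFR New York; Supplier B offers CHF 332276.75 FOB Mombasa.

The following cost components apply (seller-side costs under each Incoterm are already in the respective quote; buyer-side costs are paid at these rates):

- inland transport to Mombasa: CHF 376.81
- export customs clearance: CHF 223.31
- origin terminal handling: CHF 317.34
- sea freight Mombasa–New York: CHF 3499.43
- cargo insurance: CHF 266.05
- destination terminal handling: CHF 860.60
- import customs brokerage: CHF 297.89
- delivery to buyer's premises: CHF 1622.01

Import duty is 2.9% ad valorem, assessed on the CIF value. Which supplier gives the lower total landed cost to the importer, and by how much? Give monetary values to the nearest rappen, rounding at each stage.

Supplier B is cheaper by CHF 34423.47

Supplier A (CFR):
CIF value = CFR price + insurance = 369229.50 + 266.05 = 369495.55
Import duty = 369495.55 × 2.9% = 10715.37
Buyer bears (A): 266.05 + 860.60 + 297.89 + 1622.01 = 3046.55
Landed cost (A) = invoice 369229.50 + 3046.55 + duty 10715.37 = 382991.42
Supplier B (FOB):
CIF value = FOB price + freight + insurance = 332276.75 + 3499.43 + 266.05 = 336042.23
Import duty = 336042.23 × 2.9% = 9745.22
Buyer bears (B): 3499.43 + 266.05 + 860.60 + 297.89 + 1622.01 = 6545.98
Landed cost (B) = invoice 332276.75 + 6545.98 + duty 9745.22 = 348567.95
Difference = |382991.42 − 348567.95| = 34423.47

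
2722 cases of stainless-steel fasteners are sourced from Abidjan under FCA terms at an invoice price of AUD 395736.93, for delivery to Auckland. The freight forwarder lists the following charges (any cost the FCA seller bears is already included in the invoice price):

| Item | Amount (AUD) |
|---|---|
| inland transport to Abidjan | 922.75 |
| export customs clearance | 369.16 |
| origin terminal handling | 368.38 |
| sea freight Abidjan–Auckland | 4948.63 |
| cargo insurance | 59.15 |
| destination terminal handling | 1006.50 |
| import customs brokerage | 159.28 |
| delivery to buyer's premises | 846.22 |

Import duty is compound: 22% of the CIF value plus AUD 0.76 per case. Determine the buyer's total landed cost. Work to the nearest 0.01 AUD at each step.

FCA: the seller delivers export-cleared goods to the carrier; the buyer bears costs from that point.
Already in the invoice (seller's account under FCA): inland to port, export clearance — exclude.
CIF value = FCA price + origin terminal + freight + insurance = 395736.93 + 368.38 + 4948.63 + 59.15 = 401113.09
Ad valorem component: 401113.09 × 22% = 88244.88
Specific component: 2722 × 0.76 = 2068.72
Import duty = 88244.88 + 2068.72 = 90313.60
Buyer bears: origin terminal 368.38 + freight 4948.63 + insurance 59.15 + destination terminal 1006.50 + brokerage 159.28 + delivery 846.22 + duty 90313.60 = 97701.76
Landed cost = invoice 395736.93 + 97701.76 = 493438.69

Total landed cost: AUD 493438.69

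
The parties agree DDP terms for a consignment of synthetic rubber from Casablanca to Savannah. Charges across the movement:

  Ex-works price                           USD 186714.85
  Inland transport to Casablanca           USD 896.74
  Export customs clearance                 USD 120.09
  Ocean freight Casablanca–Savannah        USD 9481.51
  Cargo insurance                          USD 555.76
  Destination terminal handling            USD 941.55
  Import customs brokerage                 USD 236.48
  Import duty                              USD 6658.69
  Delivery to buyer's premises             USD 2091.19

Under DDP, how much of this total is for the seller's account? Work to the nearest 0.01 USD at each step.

Seller's account: USD 207696.86

DDP: the seller bears all costs including import duty.
Seller's account: goods 186714.85 + inland to port 896.74 + export clearance 120.09 + freight 9481.51 + insurance 555.76 + destination terminal 941.55 + brokerage 236.48 + duty 6658.69 + delivery 2091.19 = 207696.86
Buyer's account: 0.00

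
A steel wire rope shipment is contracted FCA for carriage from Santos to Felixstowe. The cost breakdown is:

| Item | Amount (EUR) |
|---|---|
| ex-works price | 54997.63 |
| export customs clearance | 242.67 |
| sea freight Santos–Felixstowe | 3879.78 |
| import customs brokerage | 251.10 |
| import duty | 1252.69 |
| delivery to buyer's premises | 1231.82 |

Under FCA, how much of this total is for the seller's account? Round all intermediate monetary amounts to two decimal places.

Seller's account: EUR 55240.30

FCA: the seller delivers export-cleared goods to the carrier; the buyer bears costs from that point.
Seller's account: goods 54997.63 + export clearance 242.67 = 55240.30
Buyer's account: freight 3879.78 + brokerage 251.10 + duty 1252.69 + delivery 1231.82 = 6615.39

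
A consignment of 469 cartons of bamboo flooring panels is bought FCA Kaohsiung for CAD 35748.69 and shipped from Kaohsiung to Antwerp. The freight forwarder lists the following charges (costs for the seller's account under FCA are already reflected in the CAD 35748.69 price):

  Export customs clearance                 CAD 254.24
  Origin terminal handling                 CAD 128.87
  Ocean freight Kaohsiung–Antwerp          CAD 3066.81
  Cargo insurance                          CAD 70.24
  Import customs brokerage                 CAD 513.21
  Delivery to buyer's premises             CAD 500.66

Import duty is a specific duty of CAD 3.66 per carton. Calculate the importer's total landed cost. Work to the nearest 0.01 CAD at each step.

Total landed cost: CAD 41745.02

FCA: the seller delivers export-cleared goods to the carrier; the buyer bears costs from that point.
Already in the invoice (seller's account under FCA): export clearance — exclude.
CIF value = FCA price + origin terminal + freight + insurance = 35748.69 + 128.87 + 3066.81 + 70.24 = 39014.61
Import duty = 469 × 3.66 = 1716.54
Buyer bears: origin terminal 128.87 + freight 3066.81 + insurance 70.24 + brokerage 513.21 + delivery 500.66 + duty 1716.54 = 5996.33
Landed cost = invoice 35748.69 + 5996.33 = 41745.02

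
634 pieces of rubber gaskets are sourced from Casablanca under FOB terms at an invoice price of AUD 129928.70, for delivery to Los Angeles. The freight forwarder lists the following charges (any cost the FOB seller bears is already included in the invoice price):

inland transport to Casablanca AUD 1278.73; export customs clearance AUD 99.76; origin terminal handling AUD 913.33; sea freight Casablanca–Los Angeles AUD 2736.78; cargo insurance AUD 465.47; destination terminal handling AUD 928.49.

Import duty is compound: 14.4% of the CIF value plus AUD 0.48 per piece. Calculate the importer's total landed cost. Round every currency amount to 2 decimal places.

Total landed cost: AUD 153534.62

FOB: the seller bears costs until goods are on board at the origin port; the buyer bears freight, insurance and all costs thereafter.
Already in the invoice (seller's account under FOB): inland to port, export clearance, origin terminal — exclude.
CIF value = FOB price + freight + insurance = 129928.70 + 2736.78 + 465.47 = 133130.95
Ad valorem component: 133130.95 × 14.4% = 19170.86
Specific component: 634 × 0.48 = 304.32
Import duty = 19170.86 + 304.32 = 19475.18
Buyer bears: freight 2736.78 + insurance 465.47 + destination terminal 928.49 + duty 19475.18 = 23605.92
Landed cost = invoice 129928.70 + 23605.92 = 153534.62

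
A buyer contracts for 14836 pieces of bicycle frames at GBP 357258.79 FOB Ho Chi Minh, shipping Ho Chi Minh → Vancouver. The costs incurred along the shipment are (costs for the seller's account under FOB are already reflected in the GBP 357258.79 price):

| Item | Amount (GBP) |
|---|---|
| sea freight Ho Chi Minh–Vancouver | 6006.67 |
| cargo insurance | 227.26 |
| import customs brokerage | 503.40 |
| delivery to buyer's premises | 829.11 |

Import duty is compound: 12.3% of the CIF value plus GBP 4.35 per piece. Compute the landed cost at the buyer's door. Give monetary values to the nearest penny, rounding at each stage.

FOB: the seller bears costs until goods are on board at the origin port; the buyer bears freight, insurance and all costs thereafter.
CIF value = FOB price + freight + insurance = 357258.79 + 6006.67 + 227.26 = 363492.72
Ad valorem component: 363492.72 × 12.3% = 44709.60
Specific component: 14836 × 4.35 = 64536.60
Import duty = 44709.60 + 64536.60 = 109246.20
Buyer bears: freight 6006.67 + insurance 227.26 + brokerage 503.40 + delivery 829.11 + duty 109246.20 = 116812.64
Landed cost = invoice 357258.79 + 116812.64 = 474071.43

Total landed cost: GBP 474071.43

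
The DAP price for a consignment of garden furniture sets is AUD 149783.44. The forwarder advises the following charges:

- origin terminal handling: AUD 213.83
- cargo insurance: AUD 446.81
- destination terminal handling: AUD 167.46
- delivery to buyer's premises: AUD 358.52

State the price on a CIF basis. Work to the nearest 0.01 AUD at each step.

Not relevant to the conversion: origin terminal, insurance — on the seller under both DAP and CIF; already in the DAP price and stays in the CIF price.
From DAP to CIF, the seller no longer bears: destination terminal, delivery.
CIF price = 149783.44 − 167.46 − 358.52 = 149257.46

CIF price: AUD 149257.46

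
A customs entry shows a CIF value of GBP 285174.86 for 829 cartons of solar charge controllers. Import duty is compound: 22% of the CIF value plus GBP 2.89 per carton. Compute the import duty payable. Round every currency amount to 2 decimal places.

Ad valorem component: 285174.86 × 22% = 62738.47
Specific component: 829 × 2.89 = 2395.81
Import duty = 62738.47 + 2395.81 = 65134.28

Import duty: GBP 65134.28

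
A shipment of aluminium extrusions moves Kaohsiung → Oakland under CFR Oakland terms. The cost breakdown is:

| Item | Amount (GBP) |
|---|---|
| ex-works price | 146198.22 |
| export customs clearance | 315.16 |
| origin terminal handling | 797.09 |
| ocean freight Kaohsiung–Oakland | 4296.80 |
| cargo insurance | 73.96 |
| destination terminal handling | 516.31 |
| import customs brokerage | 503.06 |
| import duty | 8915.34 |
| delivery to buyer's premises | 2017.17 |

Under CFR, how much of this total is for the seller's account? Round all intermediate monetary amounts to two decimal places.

CFR: the seller pays costs through ocean freight to the destination port, but not insurance.
Seller's account: goods 146198.22 + export clearance 315.16 + origin terminal 797.09 + freight 4296.80 = 151607.27
Buyer's account: insurance 73.96 + destination terminal 516.31 + brokerage 503.06 + duty 8915.34 + delivery 2017.17 = 12025.84

Seller's account: GBP 151607.27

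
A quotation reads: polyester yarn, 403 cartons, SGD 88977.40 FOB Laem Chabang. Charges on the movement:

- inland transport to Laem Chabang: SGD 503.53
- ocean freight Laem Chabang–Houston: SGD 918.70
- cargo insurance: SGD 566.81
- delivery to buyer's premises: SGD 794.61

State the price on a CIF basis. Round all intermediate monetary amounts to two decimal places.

Not relevant to the conversion: inland to port — on the seller under both FOB and CIF; already in the FOB price and stays in the CIF price. delivery — on the buyer under both terms; not part of either seller's price.
From FOB to CIF, the seller additionally bears: freight, insurance.
CIF price = 88977.40 + 918.70 + 566.81 = 90462.91

CIF price: SGD 90462.91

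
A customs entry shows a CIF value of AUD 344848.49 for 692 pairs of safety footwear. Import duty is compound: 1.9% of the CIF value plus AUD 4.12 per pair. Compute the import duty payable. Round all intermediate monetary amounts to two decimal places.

Ad valorem component: 344848.49 × 1.9% = 6552.12
Specific component: 692 × 4.12 = 2851.04
Import duty = 6552.12 + 2851.04 = 9403.16

Import duty: AUD 9403.16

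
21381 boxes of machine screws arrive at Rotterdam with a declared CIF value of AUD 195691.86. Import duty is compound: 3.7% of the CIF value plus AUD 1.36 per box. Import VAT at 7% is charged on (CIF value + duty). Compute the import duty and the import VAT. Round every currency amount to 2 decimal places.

Import duty: AUD 36318.76; import VAT: AUD 16240.74

Ad valorem component: 195691.86 × 3.7% = 7240.60
Specific component: 21381 × 1.36 = 29078.16
Import duty = 7240.60 + 29078.16 = 36318.76
VAT base = CIF + duty = 195691.86 + 36318.76 = 232010.62
Import VAT = 232010.62 × 7% = 16240.74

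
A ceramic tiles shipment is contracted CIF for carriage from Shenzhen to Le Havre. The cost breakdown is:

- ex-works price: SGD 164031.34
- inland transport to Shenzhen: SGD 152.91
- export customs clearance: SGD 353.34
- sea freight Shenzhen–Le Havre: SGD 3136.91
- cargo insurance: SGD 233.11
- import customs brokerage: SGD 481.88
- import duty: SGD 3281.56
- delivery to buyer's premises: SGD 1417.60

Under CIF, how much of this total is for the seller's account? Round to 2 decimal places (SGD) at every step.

Seller's account: SGD 167907.61

CIF: the seller pays costs through ocean freight and marine insurance to the destination port.
Seller's account: goods 164031.34 + inland to port 152.91 + export clearance 353.34 + freight 3136.91 + insurance 233.11 = 167907.61
Buyer's account: brokerage 481.88 + duty 3281.56 + delivery 1417.60 = 5181.04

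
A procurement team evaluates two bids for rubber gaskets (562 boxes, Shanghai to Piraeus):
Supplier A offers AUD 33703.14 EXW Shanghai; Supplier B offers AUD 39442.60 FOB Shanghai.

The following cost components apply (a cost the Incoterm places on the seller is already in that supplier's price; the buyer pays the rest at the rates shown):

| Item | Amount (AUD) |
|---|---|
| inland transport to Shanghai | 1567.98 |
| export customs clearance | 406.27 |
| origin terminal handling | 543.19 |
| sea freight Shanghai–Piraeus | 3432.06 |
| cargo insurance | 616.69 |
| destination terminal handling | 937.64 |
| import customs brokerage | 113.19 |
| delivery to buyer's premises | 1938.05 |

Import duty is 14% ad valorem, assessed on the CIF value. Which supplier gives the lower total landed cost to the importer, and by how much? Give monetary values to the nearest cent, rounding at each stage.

Supplier A (EXW):
CIF value = EXW price + inland to port + export clearance + origin terminal + freight + insurance = 33703.14 + 1567.98 + 406.27 + 543.19 + 3432.06 + 616.69 = 40269.33
Import duty = 40269.33 × 14% = 5637.71
Buyer bears (A): 1567.98 + 406.27 + 543.19 + 3432.06 + 616.69 + 937.64 + 113.19 + 1938.05 = 9555.07
Landed cost (A) = invoice 33703.14 + 9555.07 + duty 5637.71 = 48895.92
Supplier B (FOB):
CIF value = FOB price + freight + insurance = 39442.60 + 3432.06 + 616.69 = 43491.35
Import duty = 43491.35 × 14% = 6088.79
Buyer bears (B): 3432.06 + 616.69 + 937.64 + 113.19 + 1938.05 = 7037.63
Landed cost (B) = invoice 39442.60 + 7037.63 + duty 6088.79 = 52569.02
Difference = |48895.92 − 52569.02| = 3673.10

Supplier A is cheaper by AUD 3673.10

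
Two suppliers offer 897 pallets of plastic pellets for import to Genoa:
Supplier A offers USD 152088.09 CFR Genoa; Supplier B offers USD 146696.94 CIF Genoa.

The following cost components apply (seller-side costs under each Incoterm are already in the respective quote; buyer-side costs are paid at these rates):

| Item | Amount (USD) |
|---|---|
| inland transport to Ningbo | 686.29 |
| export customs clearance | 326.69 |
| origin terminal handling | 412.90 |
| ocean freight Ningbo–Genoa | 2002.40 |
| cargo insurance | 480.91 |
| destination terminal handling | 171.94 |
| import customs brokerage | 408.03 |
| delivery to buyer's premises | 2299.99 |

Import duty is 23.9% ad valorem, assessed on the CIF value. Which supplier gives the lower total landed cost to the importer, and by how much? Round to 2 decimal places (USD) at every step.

Supplier A (CFR):
CIF value = CFR price + insurance = 152088.09 + 480.91 = 152569.00
Import duty = 152569.00 × 23.9% = 36463.99
Buyer bears (A): 480.91 + 171.94 + 408.03 + 2299.99 = 3360.87
Landed cost (A) = invoice 152088.09 + 3360.87 + duty 36463.99 = 191912.95
Supplier B (CIF):
The CIF price already equals the CIF value: 146696.94
Import duty = 146696.94 × 23.9% = 35060.57
Buyer bears (B): 171.94 + 408.03 + 2299.99 = 2879.96
Landed cost (B) = invoice 146696.94 + 2879.96 + duty 35060.57 = 184637.47
Difference = |191912.95 − 184637.47| = 7275.48

Supplier B is cheaper by USD 7275.48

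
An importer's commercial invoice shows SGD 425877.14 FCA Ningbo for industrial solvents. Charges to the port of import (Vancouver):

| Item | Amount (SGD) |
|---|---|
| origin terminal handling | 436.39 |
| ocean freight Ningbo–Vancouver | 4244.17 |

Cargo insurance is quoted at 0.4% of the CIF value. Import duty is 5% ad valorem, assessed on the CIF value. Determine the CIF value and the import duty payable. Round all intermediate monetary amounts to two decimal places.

CIF value: SGD 432286.85; import duty: SGD 21614.34

Let C be the CIF value. C = FCA price + pre-shipment costs + freight + 0.4% × C
C − 0.4% × C = 425877.14 + 436.39 + 4244.17
0.996 × C = 430557.70
C = 430557.70 / 0.996 = 432286.85
Insurance premium = 0.4% × 432286.85 = 1729.15
Import duty = 432286.85 × 5% = 21614.34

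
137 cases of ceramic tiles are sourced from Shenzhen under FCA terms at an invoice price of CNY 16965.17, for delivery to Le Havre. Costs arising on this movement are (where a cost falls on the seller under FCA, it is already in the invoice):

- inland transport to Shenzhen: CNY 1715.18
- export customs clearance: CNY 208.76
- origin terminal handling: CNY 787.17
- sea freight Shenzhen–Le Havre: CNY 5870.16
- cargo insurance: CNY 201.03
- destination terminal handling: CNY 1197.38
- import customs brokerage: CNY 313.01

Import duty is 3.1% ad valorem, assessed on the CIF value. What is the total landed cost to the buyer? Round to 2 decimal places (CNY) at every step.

FCA: the seller delivers export-cleared goods to the carrier; the buyer bears costs from that point.
Already in the invoice (seller's account under FCA): inland to port, export clearance — exclude.
CIF value = FCA price + origin terminal + freight + insurance = 16965.17 + 787.17 + 5870.16 + 201.03 = 23823.53
Import duty = 23823.53 × 3.1% = 738.53
Buyer bears: origin terminal 787.17 + freight 5870.16 + insurance 201.03 + destination terminal 1197.38 + brokerage 313.01 + duty 738.53 = 9107.28
Landed cost = invoice 16965.17 + 9107.28 = 26072.45

Total landed cost: CNY 26072.45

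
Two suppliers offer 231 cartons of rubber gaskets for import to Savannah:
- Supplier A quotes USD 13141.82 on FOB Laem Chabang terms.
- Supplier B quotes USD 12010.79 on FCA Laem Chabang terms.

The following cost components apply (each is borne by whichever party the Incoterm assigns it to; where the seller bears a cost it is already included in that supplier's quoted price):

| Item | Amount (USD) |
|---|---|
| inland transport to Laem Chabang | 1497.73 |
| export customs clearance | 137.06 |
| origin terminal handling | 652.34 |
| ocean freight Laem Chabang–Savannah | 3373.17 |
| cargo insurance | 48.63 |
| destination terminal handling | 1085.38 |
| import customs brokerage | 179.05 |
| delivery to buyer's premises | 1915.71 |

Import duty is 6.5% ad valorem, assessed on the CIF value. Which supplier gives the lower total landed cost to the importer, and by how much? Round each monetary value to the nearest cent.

Supplier A (FOB):
CIF value = FOB price + freight + insurance = 13141.82 + 3373.17 + 48.63 = 16563.62
Import duty = 16563.62 × 6.5% = 1076.64
Buyer bears (A): 3373.17 + 48.63 + 1085.38 + 179.05 + 1915.71 = 6601.94
Landed cost (A) = invoice 13141.82 + 6601.94 + duty 1076.64 = 20820.40
Supplier B (FCA):
CIF value = FCA price + origin terminal + freight + insurance = 12010.79 + 652.34 + 3373.17 + 48.63 = 16084.93
Import duty = 16084.93 × 6.5% = 1045.52
Buyer bears (B): 652.34 + 3373.17 + 48.63 + 1085.38 + 179.05 + 1915.71 = 7254.28
Landed cost (B) = invoice 12010.79 + 7254.28 + duty 1045.52 = 20310.59
Difference = |20820.40 − 20310.59| = 509.81

Supplier B is cheaper by USD 509.81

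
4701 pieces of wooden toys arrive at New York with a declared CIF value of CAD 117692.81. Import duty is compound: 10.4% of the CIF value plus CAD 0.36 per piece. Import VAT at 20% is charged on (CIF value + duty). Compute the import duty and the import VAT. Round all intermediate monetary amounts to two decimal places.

Import duty: CAD 13932.41; import VAT: CAD 26325.04

Ad valorem component: 117692.81 × 10.4% = 12240.05
Specific component: 4701 × 0.36 = 1692.36
Import duty = 12240.05 + 1692.36 = 13932.41
VAT base = CIF + duty = 117692.81 + 13932.41 = 131625.22
Import VAT = 131625.22 × 20% = 26325.04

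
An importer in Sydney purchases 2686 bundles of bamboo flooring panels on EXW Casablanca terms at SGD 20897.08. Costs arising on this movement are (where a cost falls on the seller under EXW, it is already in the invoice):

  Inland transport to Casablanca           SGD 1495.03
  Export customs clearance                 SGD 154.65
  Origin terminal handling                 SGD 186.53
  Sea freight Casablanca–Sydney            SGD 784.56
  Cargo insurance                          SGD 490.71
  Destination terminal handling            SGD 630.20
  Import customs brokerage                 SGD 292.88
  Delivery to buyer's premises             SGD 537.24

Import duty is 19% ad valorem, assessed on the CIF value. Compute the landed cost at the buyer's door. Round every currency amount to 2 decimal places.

EXW: the seller makes goods available at their premises; the buyer bears all onward costs.
CIF value = EXW price + inland to port + export clearance + origin terminal + freight + insurance = 20897.08 + 1495.03 + 154.65 + 186.53 + 784.56 + 490.71 = 24008.56
Import duty = 24008.56 × 19% = 4561.63
Buyer bears: inland to port 1495.03 + export clearance 154.65 + origin terminal 186.53 + freight 784.56 + insurance 490.71 + destination terminal 630.20 + brokerage 292.88 + delivery 537.24 + duty 4561.63 = 9133.43
Landed cost = invoice 20897.08 + 9133.43 = 30030.51

Total landed cost: SGD 30030.51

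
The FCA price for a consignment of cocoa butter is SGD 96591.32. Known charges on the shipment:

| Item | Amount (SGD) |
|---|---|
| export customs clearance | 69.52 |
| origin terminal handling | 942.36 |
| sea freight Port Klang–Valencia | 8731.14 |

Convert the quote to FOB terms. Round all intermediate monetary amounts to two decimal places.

Not relevant to the conversion: export clearance — on the seller under both FCA and FOB; already in the FCA price and stays in the FOB price. freight — on the buyer under both terms; not part of either seller's price.
From FCA to FOB, the seller additionally bears: origin terminal.
FOB price = 96591.32 + 942.36 = 97533.68

FOB price: SGD 97533.68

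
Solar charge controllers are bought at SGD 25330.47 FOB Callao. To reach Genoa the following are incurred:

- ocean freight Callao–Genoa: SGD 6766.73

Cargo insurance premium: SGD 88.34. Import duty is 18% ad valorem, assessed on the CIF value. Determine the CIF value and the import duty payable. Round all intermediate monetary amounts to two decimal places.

CIF value: SGD 32185.54; import duty: SGD 5793.40

CIF = FOB price + freight + insurance
CIF = 25330.47 + 6766.73 + 88.34 = 32185.54
Import duty = 32185.54 × 18% = 5793.40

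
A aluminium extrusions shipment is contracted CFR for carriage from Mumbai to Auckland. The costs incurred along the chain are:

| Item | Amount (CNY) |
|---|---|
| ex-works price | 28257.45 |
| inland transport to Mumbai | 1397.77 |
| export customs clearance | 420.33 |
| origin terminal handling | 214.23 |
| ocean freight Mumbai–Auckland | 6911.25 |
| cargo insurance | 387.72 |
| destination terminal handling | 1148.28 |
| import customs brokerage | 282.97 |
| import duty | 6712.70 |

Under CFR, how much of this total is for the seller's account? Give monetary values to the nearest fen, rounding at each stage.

Seller's account: CNY 37201.03

CFR: the seller pays costs through ocean freight to the destination port, but not insurance.
Seller's account: goods 28257.45 + inland to port 1397.77 + export clearance 420.33 + origin terminal 214.23 + freight 6911.25 = 37201.03
Buyer's account: insurance 387.72 + destination terminal 1148.28 + brokerage 282.97 + duty 6712.70 = 8531.67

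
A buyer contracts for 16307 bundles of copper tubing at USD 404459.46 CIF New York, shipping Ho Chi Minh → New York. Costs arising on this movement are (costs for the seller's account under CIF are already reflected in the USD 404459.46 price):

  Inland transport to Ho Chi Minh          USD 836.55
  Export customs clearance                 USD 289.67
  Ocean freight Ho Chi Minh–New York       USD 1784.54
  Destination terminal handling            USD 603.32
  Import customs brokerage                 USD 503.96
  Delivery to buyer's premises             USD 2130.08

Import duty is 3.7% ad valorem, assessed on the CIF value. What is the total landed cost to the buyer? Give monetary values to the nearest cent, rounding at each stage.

Total landed cost: USD 422661.82

CIF: the seller pays costs through ocean freight and marine insurance to the destination port.
Already in the invoice (seller's account under CIF): inland to port, export clearance, freight — exclude.
The CIF price already equals the CIF value: 404459.46
Import duty = 404459.46 × 3.7% = 14965.00
Buyer bears: destination terminal 603.32 + brokerage 503.96 + delivery 2130.08 + duty 14965.00 = 18202.36
Landed cost = invoice 404459.46 + 18202.36 = 422661.82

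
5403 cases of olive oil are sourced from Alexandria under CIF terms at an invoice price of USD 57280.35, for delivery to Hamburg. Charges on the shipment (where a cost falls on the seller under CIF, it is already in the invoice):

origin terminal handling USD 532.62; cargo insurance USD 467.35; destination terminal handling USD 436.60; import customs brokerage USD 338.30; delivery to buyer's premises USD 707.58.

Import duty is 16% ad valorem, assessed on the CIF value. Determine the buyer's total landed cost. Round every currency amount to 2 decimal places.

CIF: the seller pays costs through ocean freight and marine insurance to the destination port.
Already in the invoice (seller's account under CIF): origin terminal, insurance — exclude.
The CIF price already equals the CIF value: 57280.35
Import duty = 57280.35 × 16% = 9164.86
Buyer bears: destination terminal 436.60 + brokerage 338.30 + delivery 707.58 + duty 9164.86 = 10647.34
Landed cost = invoice 57280.35 + 10647.34 = 67927.69

Total landed cost: USD 67927.69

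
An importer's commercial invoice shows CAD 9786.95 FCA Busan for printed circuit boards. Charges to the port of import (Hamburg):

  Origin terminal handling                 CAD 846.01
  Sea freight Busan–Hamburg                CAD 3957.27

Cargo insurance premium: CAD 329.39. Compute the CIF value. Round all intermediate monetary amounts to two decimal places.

CIF value: CAD 14919.62

CIF = FCA price + pre-shipment costs + freight + insurance
CIF = 9786.95 + 846.01 + 3957.27 + 329.39 = 14919.62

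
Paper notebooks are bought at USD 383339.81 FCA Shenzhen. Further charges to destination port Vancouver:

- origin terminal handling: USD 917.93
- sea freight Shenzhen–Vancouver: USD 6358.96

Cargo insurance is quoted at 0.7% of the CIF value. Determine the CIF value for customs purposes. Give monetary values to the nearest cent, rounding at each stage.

Let C be the CIF value. C = FCA price + pre-shipment costs + freight + 0.7% × C
C − 0.7% × C = 383339.81 + 917.93 + 6358.96
0.993 × C = 390616.70
C = 390616.70 / 0.993 = 393370.29
Insurance premium = 0.7% × 393370.29 = 2753.59

CIF value: USD 393370.29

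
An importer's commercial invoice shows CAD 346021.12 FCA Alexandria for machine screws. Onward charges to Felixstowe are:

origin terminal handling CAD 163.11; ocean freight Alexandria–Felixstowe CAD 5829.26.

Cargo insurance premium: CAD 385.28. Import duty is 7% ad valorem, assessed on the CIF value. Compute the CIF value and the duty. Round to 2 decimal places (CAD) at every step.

CIF = FCA price + pre-shipment costs + freight + insurance
CIF = 346021.12 + 163.11 + 5829.26 + 385.28 = 352398.77
Import duty = 352398.77 × 7% = 24667.91

CIF value: CAD 352398.77; import duty: CAD 24667.91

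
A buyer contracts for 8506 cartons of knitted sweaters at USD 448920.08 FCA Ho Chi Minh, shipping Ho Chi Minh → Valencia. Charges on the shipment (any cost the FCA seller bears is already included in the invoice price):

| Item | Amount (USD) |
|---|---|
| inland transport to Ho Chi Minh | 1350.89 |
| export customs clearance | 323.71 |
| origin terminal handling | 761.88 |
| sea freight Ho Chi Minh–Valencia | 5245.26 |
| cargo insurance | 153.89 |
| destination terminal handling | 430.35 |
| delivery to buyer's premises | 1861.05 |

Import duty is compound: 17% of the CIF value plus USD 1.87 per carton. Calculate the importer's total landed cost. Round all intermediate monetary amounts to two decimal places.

Total landed cost: USD 550642.52

FCA: the seller delivers export-cleared goods to the carrier; the buyer bears costs from that point.
Already in the invoice (seller's account under FCA): inland to port, export clearance — exclude.
CIF value = FCA price + origin terminal + freight + insurance = 448920.08 + 761.88 + 5245.26 + 153.89 = 455081.11
Ad valorem component: 455081.11 × 17% = 77363.79
Specific component: 8506 × 1.87 = 15906.22
Import duty = 77363.79 + 15906.22 = 93270.01
Buyer bears: origin terminal 761.88 + freight 5245.26 + insurance 153.89 + destination terminal 430.35 + delivery 1861.05 + duty 93270.01 = 101722.44
Landed cost = invoice 448920.08 + 101722.44 = 550642.52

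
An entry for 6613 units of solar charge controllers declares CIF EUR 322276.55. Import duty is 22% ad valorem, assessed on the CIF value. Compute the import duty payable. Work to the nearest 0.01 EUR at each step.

Import duty = 322276.55 × 22% = 70900.84

Import duty: EUR 70900.84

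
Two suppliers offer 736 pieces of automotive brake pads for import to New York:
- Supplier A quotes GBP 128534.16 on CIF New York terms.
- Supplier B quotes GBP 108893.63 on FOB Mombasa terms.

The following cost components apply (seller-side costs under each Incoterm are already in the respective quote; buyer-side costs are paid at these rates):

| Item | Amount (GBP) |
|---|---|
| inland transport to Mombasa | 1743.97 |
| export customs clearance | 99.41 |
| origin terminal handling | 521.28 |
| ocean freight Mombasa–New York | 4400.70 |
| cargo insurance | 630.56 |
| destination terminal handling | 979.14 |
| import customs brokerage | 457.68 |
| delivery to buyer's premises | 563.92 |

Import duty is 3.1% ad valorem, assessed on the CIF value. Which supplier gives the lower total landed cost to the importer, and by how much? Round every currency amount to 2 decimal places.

Supplier A (CIF):
The CIF price already equals the CIF value: 128534.16
Import duty = 128534.16 × 3.1% = 3984.56
Buyer bears (A): 979.14 + 457.68 + 563.92 = 2000.74
Landed cost (A) = invoice 128534.16 + 2000.74 + duty 3984.56 = 134519.46
Supplier B (FOB):
CIF value = FOB price + freight + insurance = 108893.63 + 4400.70 + 630.56 = 113924.89
Import duty = 113924.89 × 3.1% = 3531.67
Buyer bears (B): 4400.70 + 630.56 + 979.14 + 457.68 + 563.92 = 7032.00
Landed cost (B) = invoice 108893.63 + 7032.00 + duty 3531.67 = 119457.30
Difference = |134519.46 − 119457.30| = 15062.16

Supplier B is cheaper by GBP 15062.16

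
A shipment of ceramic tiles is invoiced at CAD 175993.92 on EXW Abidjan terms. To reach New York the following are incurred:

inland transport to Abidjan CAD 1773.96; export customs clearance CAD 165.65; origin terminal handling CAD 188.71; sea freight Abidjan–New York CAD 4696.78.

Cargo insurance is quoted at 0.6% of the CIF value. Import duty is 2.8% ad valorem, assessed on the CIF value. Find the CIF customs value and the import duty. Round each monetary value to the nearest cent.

Let C be the CIF value. C = EXW price + pre-shipment costs + freight + 0.6% × C
C − 0.6% × C = 175993.92 + 1773.96 + 165.65 + 188.71 + 4696.78
0.994 × C = 182819.02
C = 182819.02 / 0.994 = 183922.56
Insurance premium = 0.6% × 183922.56 = 1103.54
Import duty = 183922.56 × 2.8% = 5149.83

CIF value: CAD 183922.56; import duty: CAD 5149.83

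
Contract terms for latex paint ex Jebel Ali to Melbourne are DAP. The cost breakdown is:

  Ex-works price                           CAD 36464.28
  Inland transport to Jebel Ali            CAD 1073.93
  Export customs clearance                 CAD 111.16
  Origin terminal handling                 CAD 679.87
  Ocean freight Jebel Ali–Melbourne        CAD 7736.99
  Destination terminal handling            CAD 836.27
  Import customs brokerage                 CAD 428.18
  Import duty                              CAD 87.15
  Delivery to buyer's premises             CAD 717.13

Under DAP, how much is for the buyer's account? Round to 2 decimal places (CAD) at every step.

DAP: the seller bears all costs to the named destination except import duty and clearance.
Seller's account: goods 36464.28 + inland to port 1073.93 + export clearance 111.16 + origin terminal 679.87 + freight 7736.99 + destination terminal 836.27 + delivery 717.13 = 47619.63
Buyer's account: brokerage 428.18 + duty 87.15 = 515.33

Buyer's account: CAD 515.33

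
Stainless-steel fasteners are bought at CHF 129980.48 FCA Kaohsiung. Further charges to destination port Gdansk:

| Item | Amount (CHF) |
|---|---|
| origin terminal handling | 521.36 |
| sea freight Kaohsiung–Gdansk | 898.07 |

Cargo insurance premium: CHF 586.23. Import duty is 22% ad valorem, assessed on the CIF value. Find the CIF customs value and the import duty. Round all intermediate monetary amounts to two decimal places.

CIF = FCA price + pre-shipment costs + freight + insurance
CIF = 129980.48 + 521.36 + 898.07 + 586.23 = 131986.14
Import duty = 131986.14 × 22% = 29036.95

CIF value: CHF 131986.14; import duty: CHF 29036.95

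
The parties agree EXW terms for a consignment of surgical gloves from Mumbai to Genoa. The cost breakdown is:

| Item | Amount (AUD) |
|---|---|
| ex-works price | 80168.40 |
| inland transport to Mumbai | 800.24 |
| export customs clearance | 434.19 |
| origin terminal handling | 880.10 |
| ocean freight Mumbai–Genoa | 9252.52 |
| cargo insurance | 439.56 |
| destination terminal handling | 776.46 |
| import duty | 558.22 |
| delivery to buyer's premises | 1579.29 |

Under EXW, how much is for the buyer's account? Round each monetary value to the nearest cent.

EXW: the seller makes goods available at their premises; the buyer bears all onward costs.
Seller's account: goods 80168.40 = 80168.40
Buyer's account: inland to port 800.24 + export clearance 434.19 + origin terminal 880.10 + freight 9252.52 + insurance 439.56 + destination terminal 776.46 + duty 558.22 + delivery 1579.29 = 14720.58

Buyer's account: AUD 14720.58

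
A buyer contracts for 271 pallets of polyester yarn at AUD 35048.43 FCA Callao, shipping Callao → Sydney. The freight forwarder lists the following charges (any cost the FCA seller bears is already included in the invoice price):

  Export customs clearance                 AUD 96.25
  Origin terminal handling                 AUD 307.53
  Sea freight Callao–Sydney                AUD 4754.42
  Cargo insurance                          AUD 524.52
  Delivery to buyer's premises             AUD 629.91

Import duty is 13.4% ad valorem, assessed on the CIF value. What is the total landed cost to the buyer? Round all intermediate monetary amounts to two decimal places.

Total landed cost: AUD 46709.89

FCA: the seller delivers export-cleared goods to the carrier; the buyer bears costs from that point.
Already in the invoice (seller's account under FCA): export clearance — exclude.
CIF value = FCA price + origin terminal + freight + insurance = 35048.43 + 307.53 + 4754.42 + 524.52 = 40634.90
Import duty = 40634.90 × 13.4% = 5445.08
Buyer bears: origin terminal 307.53 + freight 4754.42 + insurance 524.52 + delivery 629.91 + duty 5445.08 = 11661.46
Landed cost = invoice 35048.43 + 11661.46 = 46709.89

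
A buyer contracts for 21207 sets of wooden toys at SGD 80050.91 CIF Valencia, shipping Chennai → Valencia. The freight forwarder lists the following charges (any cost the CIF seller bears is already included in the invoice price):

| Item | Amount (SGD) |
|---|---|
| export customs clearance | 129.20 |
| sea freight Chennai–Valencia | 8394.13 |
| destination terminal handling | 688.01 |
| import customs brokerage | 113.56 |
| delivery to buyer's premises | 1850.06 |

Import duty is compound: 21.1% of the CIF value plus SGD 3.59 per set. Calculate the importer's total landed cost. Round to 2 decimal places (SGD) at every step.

Total landed cost: SGD 175726.41

CIF: the seller pays costs through ocean freight and marine insurance to the destination port.
Already in the invoice (seller's account under CIF): export clearance, freight — exclude.
The CIF price already equals the CIF value: 80050.91
Ad valorem component: 80050.91 × 21.1% = 16890.74
Specific component: 21207 × 3.59 = 76133.13
Import duty = 16890.74 + 76133.13 = 93023.87
Buyer bears: destination terminal 688.01 + brokerage 113.56 + delivery 1850.06 + duty 93023.87 = 95675.50
Landed cost = invoice 80050.91 + 95675.50 = 175726.41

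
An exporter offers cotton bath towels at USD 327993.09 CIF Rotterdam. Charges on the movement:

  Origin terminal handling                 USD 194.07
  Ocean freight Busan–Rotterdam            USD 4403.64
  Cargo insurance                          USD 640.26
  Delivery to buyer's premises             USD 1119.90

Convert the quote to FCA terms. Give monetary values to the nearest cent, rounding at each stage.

Not relevant to the conversion: delivery — on the buyer under both terms; not part of either seller's price.
From CIF to FCA, the seller no longer bears: origin terminal, freight, insurance.
FCA price = 327993.09 − 194.07 − 4403.64 − 640.26 = 322755.12

FCA price: USD 322755.12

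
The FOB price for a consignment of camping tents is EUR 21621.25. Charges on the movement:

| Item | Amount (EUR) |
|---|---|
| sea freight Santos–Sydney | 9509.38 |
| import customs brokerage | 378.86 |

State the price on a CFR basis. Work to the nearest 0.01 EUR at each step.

CFR price: EUR 31130.63

Not relevant to the conversion: brokerage — on the buyer under both terms; not part of either seller's price.
From FOB to CFR, the seller additionally bears: freight.
CFR price = 21621.25 + 9509.38 = 31130.63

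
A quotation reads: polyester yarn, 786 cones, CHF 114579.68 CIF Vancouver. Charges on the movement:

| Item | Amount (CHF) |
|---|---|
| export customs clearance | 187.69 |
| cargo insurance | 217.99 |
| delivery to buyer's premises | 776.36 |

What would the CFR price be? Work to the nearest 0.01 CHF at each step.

CFR price: CHF 114361.69

Not relevant to the conversion: export clearance — on the seller under both CIF and CFR; already in the CIF price and stays in the CFR price. delivery — on the buyer under both terms; not part of either seller's price.
From CIF to CFR, the seller no longer bears: insurance.
CFR price = 114579.68 − 217.99 = 114361.69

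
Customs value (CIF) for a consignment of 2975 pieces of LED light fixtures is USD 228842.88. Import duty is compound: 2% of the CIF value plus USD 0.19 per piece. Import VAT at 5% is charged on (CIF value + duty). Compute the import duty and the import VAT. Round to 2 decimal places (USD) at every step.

Ad valorem component: 228842.88 × 2% = 4576.86
Specific component: 2975 × 0.19 = 565.25
Import duty = 4576.86 + 565.25 = 5142.11
VAT base = CIF + duty = 228842.88 + 5142.11 = 233984.99
Import VAT = 233984.99 × 5% = 11699.25

Import duty: USD 5142.11; import VAT: USD 11699.25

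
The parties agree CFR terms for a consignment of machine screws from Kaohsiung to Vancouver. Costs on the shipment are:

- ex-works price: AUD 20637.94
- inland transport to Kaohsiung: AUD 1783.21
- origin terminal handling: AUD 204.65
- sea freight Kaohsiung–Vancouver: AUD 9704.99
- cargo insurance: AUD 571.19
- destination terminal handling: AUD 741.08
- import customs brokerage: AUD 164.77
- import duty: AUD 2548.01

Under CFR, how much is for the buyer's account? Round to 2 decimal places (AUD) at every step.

Buyer's account: AUD 4025.05

CFR: the seller pays costs through ocean freight to the destination port, but not insurance.
Seller's account: goods 20637.94 + inland to port 1783.21 + origin terminal 204.65 + freight 9704.99 = 32330.79
Buyer's account: insurance 571.19 + destination terminal 741.08 + brokerage 164.77 + duty 2548.01 = 4025.05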